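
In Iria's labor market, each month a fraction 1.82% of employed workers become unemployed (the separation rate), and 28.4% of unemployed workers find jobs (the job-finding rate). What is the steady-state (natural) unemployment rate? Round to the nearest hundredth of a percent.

Steady-state unemployment rate ≈ 6.02%.

At steady state the flows balance: s·E = f·U, so U/(E+U) = s/(s+f).
u* = 1.82 / (1.82 + 28.4) = 1.82 / 30.22 = 6.02%.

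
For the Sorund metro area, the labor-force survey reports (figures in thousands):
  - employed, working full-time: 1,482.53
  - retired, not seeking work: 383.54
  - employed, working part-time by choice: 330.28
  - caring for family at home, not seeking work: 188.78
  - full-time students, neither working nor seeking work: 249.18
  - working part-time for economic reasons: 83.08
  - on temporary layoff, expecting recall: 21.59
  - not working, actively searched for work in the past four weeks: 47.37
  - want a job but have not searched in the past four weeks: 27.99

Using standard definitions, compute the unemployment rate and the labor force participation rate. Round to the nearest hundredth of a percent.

Employed = 1,482.53 + 330.28 + 83.08 = 1,895.89 thousand (anyone who worked, including part-time for economic reasons, counts as employed).
Unemployed = 21.59 + 47.37 = 68.96 thousand (jobless and actively searching, or on temporary layoff).
Labor force = 1,895.89 + 68.96 = 1,964.85 thousand.
Not in labor force = 383.54 + 188.78 + 249.18 + 27.99 = 849.49 thousand (those not working and not actively searching are outside the labor force — including those who want a job but have given up searching).
Civilian working-age population = 1,964.85 + 849.49 = 2,814.34 thousand.
Unemployment rate = 68.96 / 1,964.85 = 3.51%.
Labor force participation rate = 1,964.85 / 2,814.34 = 69.82%.

Unemployment rate ≈ 3.51%; labor force participation rate ≈ 69.82%.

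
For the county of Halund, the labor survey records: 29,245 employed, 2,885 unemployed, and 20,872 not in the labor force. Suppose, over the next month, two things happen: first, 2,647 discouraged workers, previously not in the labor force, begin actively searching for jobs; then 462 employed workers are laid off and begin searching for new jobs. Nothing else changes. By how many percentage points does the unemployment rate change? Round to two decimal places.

The unemployment rate changes by +8.26 percentage points.

Initially, labor force = 29,245 + 2,885 = 32,130, so u = 2,885/32,130 = 8.98%.
After the first change, unemployed and labor force both rise by 2,647 → E = 29,245, U = 5,532, labor force = 34,777.
After the second change, employed falls and unemployed rises by 462; labor force unchanged → E = 28,783, U = 5,994, labor force = 34,777.
New unemployment rate = 5,994 / 34,777 = 17.24%.
Change = 17.24% − 8.98% = +8.26 percentage points.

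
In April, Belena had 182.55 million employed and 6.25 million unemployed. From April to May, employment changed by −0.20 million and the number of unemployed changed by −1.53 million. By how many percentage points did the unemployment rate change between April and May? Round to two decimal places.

April: labor force = 182.55 + 6.25 = 188.80; u = 6.25/188.80 = 3.31%.
May: labor force = 182.35 + 4.72 = 187.07; u = 4.72/187.07 = 2.52%.
Change = 2.52% − 3.31% = −0.79 pp.

The unemployment rate changed by −0.79 percentage points.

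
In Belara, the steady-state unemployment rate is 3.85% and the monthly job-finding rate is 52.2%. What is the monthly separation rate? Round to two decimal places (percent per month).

From u* = s/(s+f): s = u·f/(1−u).
s = 0.0385 × 52.2 / (1 − 0.0385) = 2.0097 / 0.9615 ≈ 2.09% per month.

Separation rate ≈ 2.09% per month.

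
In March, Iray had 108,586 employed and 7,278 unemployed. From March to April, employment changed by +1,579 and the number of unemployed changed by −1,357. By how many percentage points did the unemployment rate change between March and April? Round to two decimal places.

March: labor force = 108,586 + 7,278 = 115,864; u = 7,278/115,864 = 6.28%.
April: labor force = 110,165 + 5,921 = 116,086; u = 5,921/116,086 = 5.10%.
Change = 5.10% − 6.28% = −1.18 pp.

The unemployment rate changed by −1.18 percentage points.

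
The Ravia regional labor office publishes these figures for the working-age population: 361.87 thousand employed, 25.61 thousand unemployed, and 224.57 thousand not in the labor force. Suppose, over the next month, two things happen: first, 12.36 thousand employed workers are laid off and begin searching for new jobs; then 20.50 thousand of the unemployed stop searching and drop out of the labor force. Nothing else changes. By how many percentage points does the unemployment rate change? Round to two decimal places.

The unemployment rate changes by −1.85 percentage points.

Initially, labor force = 361.87 + 25.61 = 387.48 thousand, so u = 25.61/387.48 = 6.61%.
After the first change, employed falls and unemployed rises by 12.36; labor force unchanged → E = 349.51, U = 37.97, labor force = 387.48 thousand.
After the second change, unemployed and labor force both fall by 20.50 → E = 349.51, U = 17.47, labor force = 366.98 thousand.
New unemployment rate = 17.47 / 366.98 = 4.76%.
Change = 4.76% − 6.61% = −1.85 percentage points.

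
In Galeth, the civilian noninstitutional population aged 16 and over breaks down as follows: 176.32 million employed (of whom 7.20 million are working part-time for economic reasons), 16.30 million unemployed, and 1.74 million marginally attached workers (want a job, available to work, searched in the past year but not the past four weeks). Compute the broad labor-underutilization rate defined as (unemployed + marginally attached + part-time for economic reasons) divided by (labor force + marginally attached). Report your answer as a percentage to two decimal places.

Labor force = 176.32 + 16.30 = 192.62 million.
Numerator = 16.30 + 1.74 + 7.20 = 25.24 million.
Denominator = 192.62 + 1.74 = 194.36 million.
Broad rate = 25.24 / 194.36 = 12.99%.

Broad underutilization rate ≈ 12.99%.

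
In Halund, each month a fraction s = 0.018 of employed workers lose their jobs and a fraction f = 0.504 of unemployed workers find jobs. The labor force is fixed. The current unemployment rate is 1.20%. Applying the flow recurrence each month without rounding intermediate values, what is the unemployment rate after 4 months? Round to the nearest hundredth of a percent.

With a fixed labor force, u_{t+1} = u_t + s·(1−u_t) − f·u_t = u_t·(1−s−f) + s.
Here 1−s−f = 0.478 and s = 0.018.
u_1 = 0.012000 × 0.478 + 0.018 = 0.023736.
u_2 = 0.023736 × 0.478 + 0.018 = 0.029346.
u_3 = 0.029346 × 0.478 + 0.018 = 0.032027.
u_4 = 0.032027 × 0.478 + 0.018 = 0.033309.

Unemployment rate after four months ≈ 3.33%.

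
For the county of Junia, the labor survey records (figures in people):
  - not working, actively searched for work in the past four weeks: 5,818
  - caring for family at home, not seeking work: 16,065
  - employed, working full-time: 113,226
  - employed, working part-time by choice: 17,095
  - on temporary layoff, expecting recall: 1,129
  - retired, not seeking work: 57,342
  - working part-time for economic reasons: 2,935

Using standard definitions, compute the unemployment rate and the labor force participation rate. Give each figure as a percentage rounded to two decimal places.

Unemployment rate ≈ 4.95%; labor force participation rate ≈ 65.64%.

Employed = 113,226 + 17,095 + 2,935 = 133,256 (anyone who worked, including part-time for economic reasons, counts as employed).
Unemployed = 5,818 + 1,129 = 6,947 (jobless and actively searching, or on temporary layoff).
Labor force = 133,256 + 6,947 = 140,203.
Not in labor force = 16,065 + 57,342 = 73,407 (those not working and not actively searching are outside the labor force).
Civilian working-age population = 140,203 + 73,407 = 213,610.
Unemployment rate = 6,947 / 140,203 = 4.95%.
Labor force participation rate = 140,203 / 213,610 = 65.64%.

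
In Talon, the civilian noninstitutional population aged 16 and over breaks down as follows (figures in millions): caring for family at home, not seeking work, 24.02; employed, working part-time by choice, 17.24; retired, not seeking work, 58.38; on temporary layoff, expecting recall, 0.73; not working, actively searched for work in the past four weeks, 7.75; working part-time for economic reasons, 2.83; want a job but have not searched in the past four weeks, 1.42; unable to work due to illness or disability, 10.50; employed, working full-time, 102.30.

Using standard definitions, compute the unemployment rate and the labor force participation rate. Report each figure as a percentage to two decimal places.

Employed = 17.24 + 2.83 + 102.30 = 122.37 million (anyone who worked, including part-time for economic reasons, counts as employed).
Unemployed = 0.73 + 7.75 = 8.48 million (jobless and actively searching, or on temporary layoff).
Labor force = 122.37 + 8.48 = 130.85 million.
Not in labor force = 24.02 + 58.38 + 1.42 + 10.50 = 94.32 million (those not working and not actively searching are outside the labor force — including those who want a job but have given up searching).
Civilian working-age population = 130.85 + 94.32 = 225.17 million.
Unemployment rate = 8.48 / 130.85 = 6.48%.
Labor force participation rate = 130.85 / 225.17 = 58.11%.

Unemployment rate ≈ 6.48%; labor force participation rate ≈ 58.11%.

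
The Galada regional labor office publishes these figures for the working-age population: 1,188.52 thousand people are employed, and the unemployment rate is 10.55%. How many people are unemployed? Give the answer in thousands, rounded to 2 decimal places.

About 140.18 thousand are unemployed.

Let U be the number unemployed. The labor force is E + U, and U/(E+U) = 0.1055.
So U = 0.1055 × 1,188.52 / (1 − 0.1055) = 125.3889 / 0.8945 ≈ 140.18 thousand.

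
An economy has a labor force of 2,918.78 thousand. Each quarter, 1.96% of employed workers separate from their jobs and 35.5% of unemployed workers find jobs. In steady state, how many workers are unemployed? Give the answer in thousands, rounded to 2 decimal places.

About 152.72 thousand are unemployed in steady state.

Steady-state unemployment rate u* = s/(s+f) = 1.96/(1.96+35.5) = 0.052322.
Unemployed = u* × labor force = 0.052322 × 2,918.78 ≈ 152.72 thousand.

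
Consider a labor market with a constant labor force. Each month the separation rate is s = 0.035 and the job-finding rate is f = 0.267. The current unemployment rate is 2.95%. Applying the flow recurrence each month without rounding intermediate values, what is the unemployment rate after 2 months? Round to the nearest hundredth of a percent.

With a fixed labor force, u_{t+1} = u_t + s·(1−u_t) − f·u_t = u_t·(1−s−f) + s.
Here 1−s−f = 0.698 and s = 0.035.
u_1 = 0.029500 × 0.698 + 0.035 = 0.055591.
u_2 = 0.055591 × 0.698 + 0.035 = 0.073803.

Unemployment rate after two months ≈ 7.38%.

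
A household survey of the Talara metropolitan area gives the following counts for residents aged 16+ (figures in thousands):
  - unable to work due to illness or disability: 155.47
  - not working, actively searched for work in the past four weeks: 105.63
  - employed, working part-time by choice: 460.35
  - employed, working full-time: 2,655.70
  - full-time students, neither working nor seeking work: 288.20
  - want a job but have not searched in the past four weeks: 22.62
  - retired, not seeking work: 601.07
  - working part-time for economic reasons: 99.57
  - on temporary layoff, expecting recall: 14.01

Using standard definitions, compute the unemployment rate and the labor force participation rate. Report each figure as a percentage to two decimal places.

Unemployment rate ≈ 3.59%; labor force participation rate ≈ 75.76%.

Employed = 460.35 + 2,655.70 + 99.57 = 3,215.62 thousand (anyone who worked, including part-time for economic reasons, counts as employed).
Unemployed = 105.63 + 14.01 = 119.64 thousand (jobless and actively searching, or on temporary layoff).
Labor force = 3,215.62 + 119.64 = 3,335.26 thousand.
Not in labor force = 155.47 + 288.20 + 22.62 + 601.07 = 1,067.36 thousand (those not working and not actively searching are outside the labor force — including those who want a job but have given up searching).
Civilian working-age population = 3,335.26 + 1,067.36 = 4,402.62 thousand.
Unemployment rate = 119.64 / 3,335.26 = 3.59%.
Labor force participation rate = 3,335.26 / 4,402.62 = 75.76%.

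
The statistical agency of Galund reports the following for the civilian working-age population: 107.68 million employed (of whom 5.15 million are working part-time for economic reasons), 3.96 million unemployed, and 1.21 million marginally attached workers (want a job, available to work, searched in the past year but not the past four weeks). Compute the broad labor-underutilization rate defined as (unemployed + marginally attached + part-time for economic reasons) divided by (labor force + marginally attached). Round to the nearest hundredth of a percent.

Labor force = 107.68 + 3.96 = 111.64 million.
Numerator = 3.96 + 1.21 + 5.15 = 10.32 million.
Denominator = 111.64 + 1.21 = 112.85 million.
Broad rate = 10.32 / 112.85 = 9.14%.

Broad underutilization rate ≈ 9.14%.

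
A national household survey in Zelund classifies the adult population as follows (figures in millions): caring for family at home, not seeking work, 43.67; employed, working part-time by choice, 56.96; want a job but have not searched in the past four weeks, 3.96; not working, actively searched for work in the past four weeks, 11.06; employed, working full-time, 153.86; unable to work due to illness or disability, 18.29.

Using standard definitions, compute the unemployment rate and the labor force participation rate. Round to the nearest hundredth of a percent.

Employed = 56.96 + 153.86 = 210.82 million.
Unemployed = 11.06 million.
Labor force = 210.82 + 11.06 = 221.88 million.
Not in labor force = 43.67 + 3.96 + 18.29 = 65.92 million (those not working and not actively searching are outside the labor force — including those who want a job but have given up searching).
Civilian working-age population = 221.88 + 65.92 = 287.80 million.
Unemployment rate = 11.06 / 221.88 = 4.98%.
Labor force participation rate = 221.88 / 287.80 = 77.10%.

Unemployment rate ≈ 4.98%; labor force participation rate ≈ 77.10%.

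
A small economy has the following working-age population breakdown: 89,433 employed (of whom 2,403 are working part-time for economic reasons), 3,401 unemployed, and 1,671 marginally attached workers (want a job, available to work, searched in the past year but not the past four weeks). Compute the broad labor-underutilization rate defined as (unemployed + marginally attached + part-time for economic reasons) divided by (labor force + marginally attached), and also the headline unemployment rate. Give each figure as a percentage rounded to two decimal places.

Broad underutilization rate ≈ 7.91%; headline unemployment rate ≈ 3.66%.

Labor force = 89,433 + 3,401 = 92,834.
Numerator = 3,401 + 1,671 + 2,403 = 7,475.
Denominator = 92,834 + 1,671 = 94,505.
Broad rate = 7,475 / 94,505 = 7.91%.
Headline unemployment rate = 3,401 / 92,834 = 3.66%.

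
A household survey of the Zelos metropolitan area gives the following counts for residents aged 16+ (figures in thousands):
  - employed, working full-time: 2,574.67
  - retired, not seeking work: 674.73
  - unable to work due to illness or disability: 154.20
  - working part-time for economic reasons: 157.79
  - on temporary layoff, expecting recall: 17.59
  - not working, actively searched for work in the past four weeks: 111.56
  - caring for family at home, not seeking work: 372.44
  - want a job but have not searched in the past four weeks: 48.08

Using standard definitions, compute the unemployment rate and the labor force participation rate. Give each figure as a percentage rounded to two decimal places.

Employed = 2,574.67 + 157.79 = 2,732.46 thousand (anyone who worked, including part-time for economic reasons, counts as employed).
Unemployed = 17.59 + 111.56 = 129.15 thousand (jobless and actively searching, or on temporary layoff).
Labor force = 2,732.46 + 129.15 = 2,861.61 thousand.
Not in labor force = 674.73 + 154.20 + 372.44 + 48.08 = 1,249.45 thousand (those not working and not actively searching are outside the labor force — including those who want a job but have given up searching).
Civilian working-age population = 2,861.61 + 1,249.45 = 4,111.06 thousand.
Unemployment rate = 129.15 / 2,861.61 = 4.51%.
Labor force participation rate = 2,861.61 / 4,111.06 = 69.61%.

Unemployment rate ≈ 4.51%; labor force participation rate ≈ 69.61%.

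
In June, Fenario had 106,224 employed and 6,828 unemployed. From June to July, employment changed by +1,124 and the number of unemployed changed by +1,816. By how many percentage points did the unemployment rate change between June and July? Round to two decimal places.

June: labor force = 106,224 + 6,828 = 113,052; u = 6,828/113,052 = 6.04%.
July: labor force = 107,348 + 8,644 = 115,992; u = 8,644/115,992 = 7.45%.
Change = 7.45% − 6.04% = +1.41 pp.

The unemployment rate changed by +1.41 percentage points.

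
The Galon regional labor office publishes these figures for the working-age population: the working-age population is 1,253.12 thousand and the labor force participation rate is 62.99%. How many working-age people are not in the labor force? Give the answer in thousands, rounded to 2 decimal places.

Share not in the labor force = 1 − 0.6299 = 0.3701.
Not in labor force = 0.3701 × 1,253.12 ≈ 463.78 thousand.

About 463.78 thousand are not in the labor force.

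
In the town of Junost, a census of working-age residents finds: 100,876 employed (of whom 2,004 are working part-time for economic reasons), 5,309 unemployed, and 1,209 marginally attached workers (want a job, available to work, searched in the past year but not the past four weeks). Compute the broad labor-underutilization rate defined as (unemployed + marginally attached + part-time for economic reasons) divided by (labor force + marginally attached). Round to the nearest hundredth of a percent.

Broad underutilization rate ≈ 7.94%.

Labor force = 100,876 + 5,309 = 106,185.
Numerator = 5,309 + 1,209 + 2,004 = 8,522.
Denominator = 106,185 + 1,209 = 107,394.
Broad rate = 8,522 / 107,394 = 7.94%.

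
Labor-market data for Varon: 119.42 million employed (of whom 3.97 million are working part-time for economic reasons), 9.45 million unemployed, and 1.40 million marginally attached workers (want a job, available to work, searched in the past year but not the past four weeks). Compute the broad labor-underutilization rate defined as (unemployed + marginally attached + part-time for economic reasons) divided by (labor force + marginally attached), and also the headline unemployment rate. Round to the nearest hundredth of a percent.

Labor force = 119.42 + 9.45 = 128.87 million.
Numerator = 9.45 + 1.40 + 3.97 = 14.82 million.
Denominator = 128.87 + 1.40 = 130.27 million.
Broad rate = 14.82 / 130.27 = 11.38%.
Headline unemployment rate = 9.45 / 128.87 = 7.33%.

Broad underutilization rate ≈ 11.38%; headline unemployment rate ≈ 7.33%.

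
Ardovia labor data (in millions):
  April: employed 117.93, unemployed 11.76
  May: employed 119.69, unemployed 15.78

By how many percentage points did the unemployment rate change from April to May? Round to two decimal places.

The unemployment rate changed by +2.58 percentage points.

April: labor force = 117.93 + 11.76 = 129.69; u = 11.76/129.69 = 9.07%.
May: labor force = 119.69 + 15.78 = 135.47; u = 15.78/135.47 = 11.65%.
Change = 11.65% − 9.07% = +2.58 pp.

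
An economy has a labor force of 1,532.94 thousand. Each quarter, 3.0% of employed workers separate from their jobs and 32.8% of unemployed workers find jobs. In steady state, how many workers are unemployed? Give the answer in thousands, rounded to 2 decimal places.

Steady-state unemployment rate u* = s/(s+f) = 3.0/(3.0+32.8) = 0.083799.
Unemployed = u* × labor force = 0.083799 × 1,532.94 ≈ 128.46 thousand.

About 128.46 thousand are unemployed in steady state.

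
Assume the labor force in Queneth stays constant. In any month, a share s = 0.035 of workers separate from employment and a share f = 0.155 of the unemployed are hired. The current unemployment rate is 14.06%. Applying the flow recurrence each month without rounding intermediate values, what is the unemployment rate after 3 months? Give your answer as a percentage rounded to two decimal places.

Unemployment rate after three months ≈ 16.10%.

With a fixed labor force, u_{t+1} = u_t + s·(1−u_t) − f·u_t = u_t·(1−s−f) + s.
Here 1−s−f = 0.810 and s = 0.035.
u_1 = 0.140600 × 0.810 + 0.035 = 0.148886.
u_2 = 0.148886 × 0.810 + 0.035 = 0.155598.
u_3 = 0.155598 × 0.810 + 0.035 = 0.161034.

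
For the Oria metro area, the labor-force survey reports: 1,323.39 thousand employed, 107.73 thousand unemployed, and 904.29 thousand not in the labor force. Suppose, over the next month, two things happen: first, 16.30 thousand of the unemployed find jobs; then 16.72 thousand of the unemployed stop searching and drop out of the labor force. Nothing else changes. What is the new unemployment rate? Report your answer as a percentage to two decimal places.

New unemployment rate ≈ 5.28%.

Initially, labor force = 1,323.39 + 107.73 = 1,431.12 thousand, so u = 107.73/1,431.12 = 7.53%.
After the first change, unemployed falls and employed rises by 16.30; labor force unchanged → E = 1,339.69, U = 91.43, labor force = 1,431.12 thousand.
After the second change, unemployed and labor force both fall by 16.72 → E = 1,339.69, U = 74.71, labor force = 1,414.40 thousand.
New unemployment rate = 74.71 / 1,414.40 = 5.28%.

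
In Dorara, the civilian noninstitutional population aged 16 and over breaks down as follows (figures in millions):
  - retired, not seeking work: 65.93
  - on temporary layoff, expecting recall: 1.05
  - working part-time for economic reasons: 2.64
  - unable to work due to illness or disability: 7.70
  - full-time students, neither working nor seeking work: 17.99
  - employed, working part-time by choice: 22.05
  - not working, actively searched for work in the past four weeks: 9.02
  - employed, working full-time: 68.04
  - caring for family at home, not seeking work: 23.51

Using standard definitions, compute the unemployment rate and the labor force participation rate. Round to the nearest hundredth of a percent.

Unemployment rate ≈ 9.80%; labor force participation rate ≈ 47.17%.

Employed = 2.64 + 22.05 + 68.04 = 92.73 million (anyone who worked, including part-time for economic reasons, counts as employed).
Unemployed = 1.05 + 9.02 = 10.07 million (jobless and actively searching, or on temporary layoff).
Labor force = 92.73 + 10.07 = 102.80 million.
Not in labor force = 65.93 + 7.70 + 17.99 + 23.51 = 115.13 million (those not working and not actively searching are outside the labor force).
Civilian working-age population = 102.80 + 115.13 = 217.93 million.
Unemployment rate = 10.07 / 102.80 = 9.80%.
Labor force participation rate = 102.80 / 217.93 = 47.17%.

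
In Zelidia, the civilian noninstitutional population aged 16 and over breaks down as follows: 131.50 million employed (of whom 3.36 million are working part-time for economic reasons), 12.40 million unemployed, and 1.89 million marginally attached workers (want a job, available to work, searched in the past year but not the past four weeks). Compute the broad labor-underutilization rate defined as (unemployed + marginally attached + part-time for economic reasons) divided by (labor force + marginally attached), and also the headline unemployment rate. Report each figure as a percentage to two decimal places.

Labor force = 131.50 + 12.40 = 143.90 million.
Numerator = 12.40 + 1.89 + 3.36 = 17.65 million.
Denominator = 143.90 + 1.89 = 145.79 million.
Broad rate = 17.65 / 145.79 = 12.11%.
Headline unemployment rate = 12.40 / 143.90 = 8.62%.

Broad underutilization rate ≈ 12.11%; headline unemployment rate ≈ 8.62%.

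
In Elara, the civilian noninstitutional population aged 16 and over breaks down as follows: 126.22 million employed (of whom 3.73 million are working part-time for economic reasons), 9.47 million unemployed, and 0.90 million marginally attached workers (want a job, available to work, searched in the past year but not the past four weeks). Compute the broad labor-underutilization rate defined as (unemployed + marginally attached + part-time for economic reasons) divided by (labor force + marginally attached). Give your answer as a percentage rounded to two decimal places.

Labor force = 126.22 + 9.47 = 135.69 million.
Numerator = 9.47 + 0.90 + 3.73 = 14.10 million.
Denominator = 135.69 + 0.90 = 136.59 million.
Broad rate = 14.10 / 136.59 = 10.32%.

Broad underutilization rate ≈ 10.32%.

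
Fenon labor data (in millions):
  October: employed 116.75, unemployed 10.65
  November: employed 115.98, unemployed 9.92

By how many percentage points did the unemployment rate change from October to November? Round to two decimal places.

October: labor force = 116.75 + 10.65 = 127.40; u = 10.65/127.40 = 8.36%.
November: labor force = 115.98 + 9.92 = 125.90; u = 9.92/125.90 = 7.88%.
Change = 7.88% − 8.36% = −0.48 pp.

The unemployment rate changed by −0.48 percentage points.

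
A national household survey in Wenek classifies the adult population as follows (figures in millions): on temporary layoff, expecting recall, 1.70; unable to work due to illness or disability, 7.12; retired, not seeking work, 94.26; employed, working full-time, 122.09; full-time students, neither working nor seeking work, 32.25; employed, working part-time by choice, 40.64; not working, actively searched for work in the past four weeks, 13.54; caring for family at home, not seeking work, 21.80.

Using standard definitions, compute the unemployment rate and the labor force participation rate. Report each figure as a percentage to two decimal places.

Unemployment rate ≈ 8.56%; labor force participation rate ≈ 53.38%.

Employed = 122.09 + 40.64 = 162.73 million.
Unemployed = 1.70 + 13.54 = 15.24 million (jobless and actively searching, or on temporary layoff).
Labor force = 162.73 + 15.24 = 177.97 million.
Not in labor force = 7.12 + 94.26 + 32.25 + 21.80 = 155.43 million (those not working and not actively searching are outside the labor force).
Civilian working-age population = 177.97 + 155.43 = 333.40 million.
Unemployment rate = 15.24 / 177.97 = 8.56%.
Labor force participation rate = 177.97 / 333.40 = 53.38%.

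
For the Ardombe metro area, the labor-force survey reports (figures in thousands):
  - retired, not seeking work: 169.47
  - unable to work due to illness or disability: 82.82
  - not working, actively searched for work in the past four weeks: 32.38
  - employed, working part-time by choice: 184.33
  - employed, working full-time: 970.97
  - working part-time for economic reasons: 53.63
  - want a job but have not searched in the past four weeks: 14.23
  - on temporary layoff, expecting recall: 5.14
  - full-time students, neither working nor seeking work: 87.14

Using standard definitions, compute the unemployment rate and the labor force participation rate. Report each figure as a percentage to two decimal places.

Unemployment rate ≈ 3.01%; labor force participation rate ≈ 77.90%.

Employed = 184.33 + 970.97 + 53.63 = 1,208.93 thousand (anyone who worked, including part-time for economic reasons, counts as employed).
Unemployed = 32.38 + 5.14 = 37.52 thousand (jobless and actively searching, or on temporary layoff).
Labor force = 1,208.93 + 37.52 = 1,246.45 thousand.
Not in labor force = 169.47 + 82.82 + 14.23 + 87.14 = 353.66 thousand (those not working and not actively searching are outside the labor force — including those who want a job but have given up searching).
Civilian working-age population = 1,246.45 + 353.66 = 1,600.11 thousand.
Unemployment rate = 37.52 / 1,246.45 = 3.01%.
Labor force participation rate = 1,246.45 / 1,600.11 = 77.90%.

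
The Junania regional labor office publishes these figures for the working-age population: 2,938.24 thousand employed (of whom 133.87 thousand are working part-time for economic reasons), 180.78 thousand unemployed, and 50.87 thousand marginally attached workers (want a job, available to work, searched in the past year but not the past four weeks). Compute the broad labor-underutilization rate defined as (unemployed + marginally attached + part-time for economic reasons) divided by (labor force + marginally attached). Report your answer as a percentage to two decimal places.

Labor force = 2,938.24 + 180.78 = 3,119.02 thousand.
Numerator = 180.78 + 50.87 + 133.87 = 365.52 thousand.
Denominator = 3,119.02 + 50.87 = 3,169.89 thousand.
Broad rate = 365.52 / 3,169.89 = 11.53%.

Broad underutilization rate ≈ 11.53%.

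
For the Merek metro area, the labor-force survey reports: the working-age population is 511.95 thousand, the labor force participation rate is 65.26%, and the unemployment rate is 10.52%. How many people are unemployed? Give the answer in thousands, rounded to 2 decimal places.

About 35.15 thousand are unemployed.

Labor force = 0.6526 × 511.95 = 334.10 thousand.
Unemployed = 0.1052 × 334.10 ≈ 35.15 thousand.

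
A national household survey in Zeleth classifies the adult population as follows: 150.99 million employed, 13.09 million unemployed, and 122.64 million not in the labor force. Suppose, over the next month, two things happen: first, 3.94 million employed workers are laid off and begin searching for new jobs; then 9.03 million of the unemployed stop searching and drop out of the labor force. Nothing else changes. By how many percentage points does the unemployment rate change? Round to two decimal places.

The unemployment rate changes by −2.82 percentage points.

Initially, labor force = 150.99 + 13.09 = 164.08 million, so u = 13.09/164.08 = 7.98%.
After the first change, employed falls and unemployed rises by 3.94; labor force unchanged → E = 147.05, U = 17.03, labor force = 164.08 million.
After the second change, unemployed and labor force both fall by 9.03 → E = 147.05, U = 8.00, labor force = 155.05 million.
New unemployment rate = 8.00 / 155.05 = 5.16%.
Change = 5.16% − 7.98% = −2.82 percentage points.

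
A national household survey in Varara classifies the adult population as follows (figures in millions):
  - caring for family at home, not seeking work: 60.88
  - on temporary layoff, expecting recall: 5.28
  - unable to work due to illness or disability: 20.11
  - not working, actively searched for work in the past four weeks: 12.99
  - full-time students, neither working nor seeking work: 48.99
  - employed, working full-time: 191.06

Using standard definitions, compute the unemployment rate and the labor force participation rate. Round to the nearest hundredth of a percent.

Employed = 191.06 million.
Unemployed = 5.28 + 12.99 = 18.27 million (jobless and actively searching, or on temporary layoff).
Labor force = 191.06 + 18.27 = 209.33 million.
Not in labor force = 60.88 + 20.11 + 48.99 = 129.98 million (those not working and not actively searching are outside the labor force).
Civilian working-age population = 209.33 + 129.98 = 339.31 million.
Unemployment rate = 18.27 / 209.33 = 8.73%.
Labor force participation rate = 209.33 / 339.31 = 61.69%.

Unemployment rate ≈ 8.73%; labor force participation rate ≈ 61.69%.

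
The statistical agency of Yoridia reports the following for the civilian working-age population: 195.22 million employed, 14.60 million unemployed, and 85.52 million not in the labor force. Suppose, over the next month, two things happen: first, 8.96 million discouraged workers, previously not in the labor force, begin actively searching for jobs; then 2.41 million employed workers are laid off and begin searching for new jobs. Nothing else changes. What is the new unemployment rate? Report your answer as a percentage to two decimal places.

New unemployment rate ≈ 11.87%.

Initially, labor force = 195.22 + 14.60 = 209.82 million, so u = 14.60/209.82 = 6.96%.
After the first change, unemployed and labor force both rise by 8.96 → E = 195.22, U = 23.56, labor force = 218.78 million.
After the second change, employed falls and unemployed rises by 2.41; labor force unchanged → E = 192.81, U = 25.97, labor force = 218.78 million.
New unemployment rate = 25.97 / 218.78 = 11.87%.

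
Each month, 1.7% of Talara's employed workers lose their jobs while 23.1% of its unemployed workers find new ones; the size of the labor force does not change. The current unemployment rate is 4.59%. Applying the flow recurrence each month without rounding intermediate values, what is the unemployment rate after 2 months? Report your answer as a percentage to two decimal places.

Unemployment rate after two months ≈ 5.57%.

With a fixed labor force, u_{t+1} = u_t + s·(1−u_t) − f·u_t = u_t·(1−s−f) + s.
Here 1−s−f = 0.752 and s = 0.017.
u_1 = 0.045900 × 0.752 + 0.017 = 0.051517.
u_2 = 0.051517 × 0.752 + 0.017 = 0.055741.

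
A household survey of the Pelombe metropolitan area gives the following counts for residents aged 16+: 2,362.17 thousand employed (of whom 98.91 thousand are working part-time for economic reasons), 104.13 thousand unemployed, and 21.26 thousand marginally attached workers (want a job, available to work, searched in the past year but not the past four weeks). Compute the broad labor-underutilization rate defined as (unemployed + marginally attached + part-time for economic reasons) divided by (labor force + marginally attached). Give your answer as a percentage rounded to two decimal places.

Labor force = 2,362.17 + 104.13 = 2,466.30 thousand.
Numerator = 104.13 + 21.26 + 98.91 = 224.30 thousand.
Denominator = 2,466.30 + 21.26 = 2,487.56 thousand.
Broad rate = 224.30 / 2,487.56 = 9.02%.

Broad underutilization rate ≈ 9.02%.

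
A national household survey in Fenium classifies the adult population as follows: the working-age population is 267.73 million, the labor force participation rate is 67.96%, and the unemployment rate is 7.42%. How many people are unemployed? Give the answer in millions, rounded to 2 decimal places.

Labor force = 0.6796 × 267.73 = 181.95 million.
Unemployed = 0.0742 × 181.95 ≈ 13.50 million.

About 13.50 million are unemployed.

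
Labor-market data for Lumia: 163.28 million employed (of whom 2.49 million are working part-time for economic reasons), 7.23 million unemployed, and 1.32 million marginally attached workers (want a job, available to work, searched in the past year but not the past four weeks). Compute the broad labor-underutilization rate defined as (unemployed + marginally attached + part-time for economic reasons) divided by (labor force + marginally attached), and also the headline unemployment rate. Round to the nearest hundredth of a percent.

Broad underutilization rate ≈ 6.42%; headline unemployment rate ≈ 4.24%.

Labor force = 163.28 + 7.23 = 170.51 million.
Numerator = 7.23 + 1.32 + 2.49 = 11.04 million.
Denominator = 170.51 + 1.32 = 171.83 million.
Broad rate = 11.04 / 171.83 = 6.42%.
Headline unemployment rate = 7.23 / 170.51 = 4.24%.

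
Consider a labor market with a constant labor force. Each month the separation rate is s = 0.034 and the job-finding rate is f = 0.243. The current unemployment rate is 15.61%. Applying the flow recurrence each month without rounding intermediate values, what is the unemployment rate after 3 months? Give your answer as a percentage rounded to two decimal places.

Unemployment rate after three months ≈ 13.54%.

With a fixed labor force, u_{t+1} = u_t + s·(1−u_t) − f·u_t = u_t·(1−s−f) + s.
Here 1−s−f = 0.723 and s = 0.034.
u_1 = 0.156100 × 0.723 + 0.034 = 0.146860.
u_2 = 0.146860 × 0.723 + 0.034 = 0.140180.
u_3 = 0.140180 × 0.723 + 0.034 = 0.135350.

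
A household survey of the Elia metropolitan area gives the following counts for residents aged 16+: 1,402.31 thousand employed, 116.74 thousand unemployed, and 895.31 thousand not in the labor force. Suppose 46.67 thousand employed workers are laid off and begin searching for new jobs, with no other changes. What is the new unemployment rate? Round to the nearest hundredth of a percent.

New unemployment rate ≈ 10.76%.

Initially, labor force = 1,402.31 + 116.74 = 1,519.05 thousand, so u = 116.74/1,519.05 = 7.69%.
After the change, employed falls and unemployed rises by 46.67; labor force unchanged → E = 1,355.64, U = 163.41, labor force = 1,519.05 thousand.
New unemployment rate = 163.41 / 1,519.05 = 10.76%.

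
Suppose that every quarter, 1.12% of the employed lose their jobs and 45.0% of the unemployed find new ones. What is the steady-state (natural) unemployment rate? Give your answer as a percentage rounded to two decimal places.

At steady state the flows balance: s·E = f·U, so U/(E+U) = s/(s+f).
u* = 1.12 / (1.12 + 45.0) = 1.12 / 46.12 = 2.43%.

Steady-state unemployment rate ≈ 2.43%.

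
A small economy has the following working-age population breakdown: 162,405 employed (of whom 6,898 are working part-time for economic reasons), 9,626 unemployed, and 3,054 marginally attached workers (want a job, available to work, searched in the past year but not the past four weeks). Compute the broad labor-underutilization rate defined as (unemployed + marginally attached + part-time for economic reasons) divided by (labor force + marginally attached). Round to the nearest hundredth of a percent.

Broad underutilization rate ≈ 11.18%.

Labor force = 162,405 + 9,626 = 172,031.
Numerator = 9,626 + 3,054 + 6,898 = 19,578.
Denominator = 172,031 + 3,054 = 175,085.
Broad rate = 19,578 / 175,085 = 11.18%.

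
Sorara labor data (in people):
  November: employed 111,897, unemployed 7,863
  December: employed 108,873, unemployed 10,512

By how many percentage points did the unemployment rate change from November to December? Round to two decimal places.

The unemployment rate changed by +2.24 percentage points.

November: labor force = 111,897 + 7,863 = 119,760; u = 7,863/119,760 = 6.57%.
December: labor force = 108,873 + 10,512 = 119,385; u = 10,512/119,385 = 8.81%.
Change = 8.81% − 6.57% = +2.24 pp.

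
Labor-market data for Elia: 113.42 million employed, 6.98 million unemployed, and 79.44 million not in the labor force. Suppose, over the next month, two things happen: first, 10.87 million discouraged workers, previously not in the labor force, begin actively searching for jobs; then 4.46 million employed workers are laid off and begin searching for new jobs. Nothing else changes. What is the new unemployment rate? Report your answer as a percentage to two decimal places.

New unemployment rate ≈ 17.00%.

Initially, labor force = 113.42 + 6.98 = 120.40 million, so u = 6.98/120.40 = 5.80%.
After the first change, unemployed and labor force both rise by 10.87 → E = 113.42, U = 17.85, labor force = 131.27 million.
After the second change, employed falls and unemployed rises by 4.46; labor force unchanged → E = 108.96, U = 22.31, labor force = 131.27 million.
New unemployment rate = 22.31 / 131.27 = 17.00%.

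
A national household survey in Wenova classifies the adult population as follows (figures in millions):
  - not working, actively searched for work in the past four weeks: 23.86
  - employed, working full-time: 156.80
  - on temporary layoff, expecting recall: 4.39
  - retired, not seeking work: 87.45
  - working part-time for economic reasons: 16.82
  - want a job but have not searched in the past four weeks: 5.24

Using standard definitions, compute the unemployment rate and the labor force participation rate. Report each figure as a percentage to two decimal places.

Unemployment rate ≈ 13.99%; labor force participation rate ≈ 68.53%.

Employed = 156.80 + 16.82 = 173.62 million (anyone who worked, including part-time for economic reasons, counts as employed).
Unemployed = 23.86 + 4.39 = 28.25 million (jobless and actively searching, or on temporary layoff).
Labor force = 173.62 + 28.25 = 201.87 million.
Not in labor force = 87.45 + 5.24 = 92.69 million (those not working and not actively searching are outside the labor force — including those who want a job but have given up searching).
Civilian working-age population = 201.87 + 92.69 = 294.56 million.
Unemployment rate = 28.25 / 201.87 = 13.99%.
Labor force participation rate = 201.87 / 294.56 = 68.53%.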